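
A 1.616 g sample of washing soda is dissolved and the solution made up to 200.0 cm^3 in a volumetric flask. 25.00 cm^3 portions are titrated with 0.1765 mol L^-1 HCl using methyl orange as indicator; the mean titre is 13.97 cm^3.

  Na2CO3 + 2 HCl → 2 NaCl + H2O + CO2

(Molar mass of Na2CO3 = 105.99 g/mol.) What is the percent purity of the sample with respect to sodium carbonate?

n(HCl) per titration = 0.01397 × 0.1765 = 2.466 × 10^-3 mol
From the 1:2 ratio, n(Na2CO3) in each aliquot = 1/2 × 2.466 × 10^-3 = 1.233 × 10^-3 mol
n(Na2CO3) in the whole flask = 1.233 × 10^-3 × 200.0/25.00 = 9.863 × 10^-3 mol
mass of Na2CO3 = 9.863 × 10^-3 × 105.99 = 1.045 g
% Na2CO3 = 1.045 / 1.616 × 100 = 64.69 %

64.69 %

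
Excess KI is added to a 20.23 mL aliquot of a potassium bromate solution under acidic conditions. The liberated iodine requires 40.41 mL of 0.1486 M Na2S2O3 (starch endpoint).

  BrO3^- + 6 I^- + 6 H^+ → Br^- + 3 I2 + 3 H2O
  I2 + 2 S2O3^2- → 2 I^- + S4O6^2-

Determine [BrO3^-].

n(S2O3^2-) = 0.04041 × 0.1486 = 6.005 × 10^-3 mol
n(I2) = n(S2O3^2-)/2 = 3.002 × 10^-3 mol
From the 1:3 ratio, n(BrO3^-) in the aliquot = 1/3 × 3.002 × 10^-3 = 1.001 × 10^-3 mol
[BrO3^-] = 1.001 × 10^-3 / 0.02023 = 0.04947 mol/L

0.04947 M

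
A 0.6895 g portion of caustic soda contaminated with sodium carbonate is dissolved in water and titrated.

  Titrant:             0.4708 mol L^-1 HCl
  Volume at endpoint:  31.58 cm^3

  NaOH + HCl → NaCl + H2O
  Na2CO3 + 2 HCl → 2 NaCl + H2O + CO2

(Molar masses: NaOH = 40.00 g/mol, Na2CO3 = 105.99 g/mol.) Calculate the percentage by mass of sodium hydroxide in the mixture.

43.94 %

n(HCl) = 0.03158 × 0.4708 = 0.01487 mol
Let x = n(NaOH), y = n(Na2CO3).
Titrant: 1x + 2y = 0.01487;  mass: 40.00x + 105.99y = 0.6895
Solving, x = 7.574 × 10^-3 mol, y = 3.647 × 10^-3 mol
mass of NaOH = 7.574 × 10^-3 × 40.00 = 0.3030 g
% NaOH = 0.3030 / 0.6895 × 100 = 43.94 %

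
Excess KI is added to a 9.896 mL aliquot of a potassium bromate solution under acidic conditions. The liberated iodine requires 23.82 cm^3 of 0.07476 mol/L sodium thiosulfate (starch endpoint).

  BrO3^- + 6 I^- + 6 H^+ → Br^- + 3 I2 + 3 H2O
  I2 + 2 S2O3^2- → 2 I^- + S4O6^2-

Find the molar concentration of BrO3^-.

n(S2O3^2-) = 0.02382 × 0.07476 = 1.781 × 10^-3 mol
n(I2) = n(S2O3^2-)/2 = 8.904 × 10^-4 mol
From the 1:3 ratio, n(BrO3^-) in the aliquot = 1/3 × 8.904 × 10^-4 = 2.968 × 10^-4 mol
[BrO3^-] = 2.968 × 10^-4 / 0.009896 = 0.02999 mol/L

0.02999 mol/L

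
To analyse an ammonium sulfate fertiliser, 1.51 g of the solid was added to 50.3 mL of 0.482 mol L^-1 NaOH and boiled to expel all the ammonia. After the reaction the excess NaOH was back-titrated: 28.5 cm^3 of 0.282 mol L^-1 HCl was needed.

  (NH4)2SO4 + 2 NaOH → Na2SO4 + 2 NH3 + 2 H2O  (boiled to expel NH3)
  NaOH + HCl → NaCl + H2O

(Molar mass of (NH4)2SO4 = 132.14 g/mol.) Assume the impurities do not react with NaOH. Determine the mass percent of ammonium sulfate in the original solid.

n(NaOH) added = 0.0503 × 0.482 = 0.0242 mol
n(HCl) used in back-titration = 0.0285 × 0.282 = 8.04 × 10^-3 mol
n(NaOH) left over = 8.04 × 10^-3 mol (1:1 ratio)
n(NaOH) consumed by analyte = 0.0242 − 8.04 × 10^-3 = 0.0162 mol
From the 1:2 ratio, n((NH4)2SO4) = 1/2 × 0.0162 = 8.10 × 10^-3 mol
mass of (NH4)2SO4 = 8.10 × 10^-3 × 132.14 = 1.07 g
% (NH4)2SO4 = 1.07 / 1.51 × 100 = 70.9 %

70.9 %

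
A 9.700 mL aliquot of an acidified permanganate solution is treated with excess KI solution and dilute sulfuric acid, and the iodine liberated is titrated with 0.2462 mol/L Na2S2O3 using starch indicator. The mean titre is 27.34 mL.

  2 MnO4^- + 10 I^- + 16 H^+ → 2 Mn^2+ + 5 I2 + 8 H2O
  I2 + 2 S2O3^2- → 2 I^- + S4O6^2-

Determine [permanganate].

n(S2O3^2-) = 0.02734 × 0.2462 = 6.731 × 10^-3 mol
n(I2) = n(S2O3^2-)/2 = 3.366 × 10^-3 mol
From the 2:5 ratio, n(MnO4^-) in the aliquot = 2/5 × 3.366 × 10^-3 = 1.346 × 10^-3 mol
[MnO4^-] = 1.346 × 10^-3 / 0.009700 = 0.1388 mol/L

0.1388 mol/L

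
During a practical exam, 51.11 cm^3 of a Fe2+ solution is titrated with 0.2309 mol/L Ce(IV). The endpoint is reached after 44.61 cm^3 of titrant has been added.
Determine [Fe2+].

Ce^4+ + Fe^2+ → Ce^3+ + Fe^3+
n(Ce4+) = 0.04461 L × 0.2309 mol/L = 0.01030 mol
n(Fe2+) = 0.01030 mol (1:1 mole ratio)
[Fe2+] = 0.01030 mol / 0.05111 L = 0.2015 mol/L

0.2015 mol/L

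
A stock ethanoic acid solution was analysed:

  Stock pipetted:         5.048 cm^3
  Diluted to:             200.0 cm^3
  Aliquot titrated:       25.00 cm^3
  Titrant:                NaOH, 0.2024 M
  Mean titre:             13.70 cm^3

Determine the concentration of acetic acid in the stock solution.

4.394 M

CH3COOH + NaOH → CH3COONa + H2O
n(NaOH) = 0.01370 × 0.2024 = 2.773 × 10^-3 mol
n(CH3COOH) in the aliquot = 2.773 × 10^-3 mol (1:1 ratio)
[CH3COOH]_dilute = 2.773 × 10^-3 / 0.02500 = 0.1109 mol/L
Dilution factor = 200.0 / 5.048 = 39.62
[CH3COOH]_stock = 0.1109 × 39.62 = 4.394 mol/L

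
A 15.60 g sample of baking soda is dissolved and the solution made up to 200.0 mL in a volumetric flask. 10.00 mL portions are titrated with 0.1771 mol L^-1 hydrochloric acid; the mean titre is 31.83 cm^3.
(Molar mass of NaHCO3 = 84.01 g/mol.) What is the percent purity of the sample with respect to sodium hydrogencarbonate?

NaHCO3 + HCl → NaCl + H2O + CO2
n(HCl) per titration = 0.03183 × 0.1771 = 5.637 × 10^-3 mol
n(NaHCO3) in each aliquot = 5.637 × 10^-3 mol (1:1 ratio)
n(NaHCO3) in the whole flask = 5.637 × 10^-3 × 200.0/10.00 = 0.1127 mol
mass of NaHCO3 = 0.1127 × 84.01 = 9.471 g
% NaHCO3 = 9.471 / 15.60 × 100 = 60.71 %

60.71 %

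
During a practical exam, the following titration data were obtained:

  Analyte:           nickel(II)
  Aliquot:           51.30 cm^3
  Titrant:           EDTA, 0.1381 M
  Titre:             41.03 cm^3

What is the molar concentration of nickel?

Ni^2+ + EDTA^4- → [Ni(EDTA)]^2-
n(EDTA) = 0.04103 L × 0.1381 mol/L = 5.666 × 10^-3 mol
n(Ni2+) = 5.666 × 10^-3 mol (1:1 mole ratio)
[Ni2+] = 5.666 × 10^-3 mol / 0.05130 L = 0.1105 mol/L

0.1105 M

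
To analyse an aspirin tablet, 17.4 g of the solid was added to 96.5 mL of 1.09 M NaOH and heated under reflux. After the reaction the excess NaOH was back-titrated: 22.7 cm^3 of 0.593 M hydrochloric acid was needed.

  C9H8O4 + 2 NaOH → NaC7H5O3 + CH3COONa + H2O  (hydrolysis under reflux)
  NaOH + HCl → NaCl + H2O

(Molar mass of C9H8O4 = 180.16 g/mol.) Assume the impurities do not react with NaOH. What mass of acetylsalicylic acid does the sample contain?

8.26 g

n(NaOH) added = 0.0965 × 1.09 = 0.105 mol
n(HCl) used in back-titration = 0.0227 × 0.593 = 0.0135 mol
n(NaOH) left over = 0.0135 mol (1:1 ratio)
n(NaOH) consumed by analyte = 0.105 − 0.0135 = 0.0917 mol
From the 1:2 ratio, n(C9H8O4) = 1/2 × 0.0917 = 0.0459 mol
mass of C9H8O4 = 0.0459 × 180.16 = 8.26 g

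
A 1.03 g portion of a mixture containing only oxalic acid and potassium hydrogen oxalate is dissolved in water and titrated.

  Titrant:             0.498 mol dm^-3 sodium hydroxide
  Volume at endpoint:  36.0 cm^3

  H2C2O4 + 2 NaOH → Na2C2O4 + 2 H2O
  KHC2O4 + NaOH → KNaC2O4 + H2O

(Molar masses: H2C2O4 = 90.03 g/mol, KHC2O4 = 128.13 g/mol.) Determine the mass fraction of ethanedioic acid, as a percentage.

66.6 %

n(NaOH) = 0.0360 × 0.498 = 0.0179 mol
Let x = n(H2C2O4), y = n(KHC2O4).
Titrant: 2x + 1y = 0.0179;  mass: 90.03x + 128.13y = 1.03
Solving, x = 7.62 × 10^-3 mol, y = 2.68 × 10^-3 mol
mass of H2C2O4 = 7.62 × 10^-3 × 90.03 = 0.686 g
% H2C2O4 = 0.686 / 1.03 × 100 = 66.6 %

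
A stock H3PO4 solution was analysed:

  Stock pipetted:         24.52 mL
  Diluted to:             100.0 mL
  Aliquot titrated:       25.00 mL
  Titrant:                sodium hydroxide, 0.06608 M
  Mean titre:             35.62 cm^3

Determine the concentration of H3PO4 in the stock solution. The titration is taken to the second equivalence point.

H3PO4 + 2 NaOH → Na2HPO4 + 2 H2O
n(NaOH) = 0.03562 × 0.06608 = 2.354 × 10^-3 mol
From the 1:2 ratio, n(H3PO4) in the aliquot = 1/2 × 2.354 × 10^-3 = 1.177 × 10^-3 mol
[H3PO4]_dilute = 1.177 × 10^-3 / 0.02500 = 0.04708 mol/L
Dilution factor = 100.0 / 24.52 = 4.078
[H3PO4]_stock = 0.04708 × 4.078 = 0.1920 mol/L

0.1920 M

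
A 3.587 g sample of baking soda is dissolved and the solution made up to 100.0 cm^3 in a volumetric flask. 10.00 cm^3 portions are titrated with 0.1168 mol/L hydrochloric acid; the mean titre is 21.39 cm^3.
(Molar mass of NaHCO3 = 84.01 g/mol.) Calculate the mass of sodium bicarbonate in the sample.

NaHCO3 + HCl → NaCl + H2O + CO2
n(HCl) per titration = 0.02139 × 0.1168 = 2.498 × 10^-3 mol
n(NaHCO3) in each aliquot = 2.498 × 10^-3 mol (1:1 ratio)
n(NaHCO3) in the whole flask = 2.498 × 10^-3 × 100.0/10.00 = 0.02498 mol
mass of NaHCO3 = 0.02498 × 84.01 = 2.099 g

2.099 g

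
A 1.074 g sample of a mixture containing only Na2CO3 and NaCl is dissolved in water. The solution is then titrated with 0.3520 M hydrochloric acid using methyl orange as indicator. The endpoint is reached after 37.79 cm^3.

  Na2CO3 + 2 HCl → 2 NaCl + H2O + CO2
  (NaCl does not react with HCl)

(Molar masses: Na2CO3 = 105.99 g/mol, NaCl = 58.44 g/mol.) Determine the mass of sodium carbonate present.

0.7049 g

n(HCl) = 0.03779 × 0.3520 = 0.01330 mol
Let x = n(Na2CO3), y = n(NaCl).
Titrant: 2x = 0.01330;  mass: 105.99x + 58.44y = 1.074
Solving, x = 6.651 × 10^-3 mol, y = 6.315 × 10^-3 mol
mass of Na2CO3 = 6.651 × 10^-3 × 105.99 = 0.7049 g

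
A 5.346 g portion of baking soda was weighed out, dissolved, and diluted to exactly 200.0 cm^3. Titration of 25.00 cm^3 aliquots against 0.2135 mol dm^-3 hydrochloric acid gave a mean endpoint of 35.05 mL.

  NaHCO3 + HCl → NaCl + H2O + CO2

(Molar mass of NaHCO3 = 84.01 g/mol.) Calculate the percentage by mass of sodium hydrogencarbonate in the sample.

n(HCl) per titration = 0.03505 × 0.2135 = 7.483 × 10^-3 mol
n(NaHCO3) in each aliquot = 7.483 × 10^-3 mol (1:1 ratio)
n(NaHCO3) in the whole flask = 7.483 × 10^-3 × 200.0/25.00 = 0.05987 mol
mass of NaHCO3 = 0.05987 × 84.01 = 5.029 g
% NaHCO3 = 5.029 / 5.346 × 100 = 94.08 %

94.08 %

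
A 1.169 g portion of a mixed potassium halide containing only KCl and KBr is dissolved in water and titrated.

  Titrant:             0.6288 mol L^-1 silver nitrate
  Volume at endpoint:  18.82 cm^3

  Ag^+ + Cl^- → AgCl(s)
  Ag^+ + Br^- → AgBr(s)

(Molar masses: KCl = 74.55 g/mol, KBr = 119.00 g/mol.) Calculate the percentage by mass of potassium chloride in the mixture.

n(AgNO3) = 0.01882 × 0.6288 = 0.01183 mol
Let x = n(KCl), y = n(KBr).
Titrant: 1x + 1y = 0.01183;  mass: 74.55x + 119.00y = 1.169
Solving, x = 5.382 × 10^-3 mol, y = 6.452 × 10^-3 mol
mass of KCl = 5.382 × 10^-3 × 74.55 = 0.4013 g
% KCl = 0.4013 / 1.169 × 100 = 34.32 %

34.32 %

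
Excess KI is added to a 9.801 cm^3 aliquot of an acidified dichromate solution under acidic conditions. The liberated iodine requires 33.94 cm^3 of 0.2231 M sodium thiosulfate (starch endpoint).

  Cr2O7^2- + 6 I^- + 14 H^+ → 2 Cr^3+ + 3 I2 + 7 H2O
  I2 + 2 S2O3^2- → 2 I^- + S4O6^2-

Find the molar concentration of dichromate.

n(S2O3^2-) = 0.03394 × 0.2231 = 7.572 × 10^-3 mol
n(I2) = n(S2O3^2-)/2 = 3.786 × 10^-3 mol
From the 1:3 ratio, n(Cr2O7^2-) in the aliquot = 1/3 × 3.786 × 10^-3 = 1.262 × 10^-3 mol
[Cr2O7^2-] = 1.262 × 10^-3 / 0.009801 = 0.1288 mol/L

0.1288 M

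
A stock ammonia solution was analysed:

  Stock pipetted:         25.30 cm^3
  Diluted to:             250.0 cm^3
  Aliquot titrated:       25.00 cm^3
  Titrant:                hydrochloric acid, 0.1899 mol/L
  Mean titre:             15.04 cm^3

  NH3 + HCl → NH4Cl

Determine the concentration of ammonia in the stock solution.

1.129 mol/L

n(HCl) = 0.01504 × 0.1899 = 2.856 × 10^-3 mol
n(NH3) in the aliquot = 2.856 × 10^-3 mol (1:1 ratio)
[NH3]_dilute = 2.856 × 10^-3 / 0.02500 = 0.1142 mol/L
Dilution factor = 250.0 / 25.30 = 9.881
[NH3]_stock = 0.1142 × 9.881 = 1.129 mol/L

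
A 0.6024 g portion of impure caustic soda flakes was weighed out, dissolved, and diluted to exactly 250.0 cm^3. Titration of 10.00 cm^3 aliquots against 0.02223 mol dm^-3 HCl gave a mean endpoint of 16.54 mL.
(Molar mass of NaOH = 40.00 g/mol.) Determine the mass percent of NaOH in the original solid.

61.04 %

NaOH + HCl → NaCl + H2O
n(HCl) per titration = 0.01654 × 0.02223 = 3.677 × 10^-4 mol
n(NaOH) in each aliquot = 3.677 × 10^-4 mol (1:1 ratio)
n(NaOH) in the whole flask = 3.677 × 10^-4 × 250.0/10.00 = 9.192 × 10^-3 mol
mass of NaOH = 9.192 × 10^-3 × 40.00 = 0.3677 g
% NaOH = 0.3677 / 0.6024 × 100 = 61.04 %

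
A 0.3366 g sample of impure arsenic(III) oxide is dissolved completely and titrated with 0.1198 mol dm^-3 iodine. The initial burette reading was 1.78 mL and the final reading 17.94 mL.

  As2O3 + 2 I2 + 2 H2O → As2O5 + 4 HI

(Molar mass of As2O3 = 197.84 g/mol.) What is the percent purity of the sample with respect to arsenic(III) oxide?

56.89 %

n(I2) = 0.01616 L × 0.1198 mol/L = 1.936 × 10^-3 mol
From the 1:2 ratio, n(As2O3) = 1/2 × 1.936 × 10^-3 = 9.680 × 10^-4 mol
mass of As2O3 = 9.680 × 10^-4 × 197.84 g/mol = 0.1915 g
% As2O3 = 0.1915 / 0.3366 × 100 = 56.89 %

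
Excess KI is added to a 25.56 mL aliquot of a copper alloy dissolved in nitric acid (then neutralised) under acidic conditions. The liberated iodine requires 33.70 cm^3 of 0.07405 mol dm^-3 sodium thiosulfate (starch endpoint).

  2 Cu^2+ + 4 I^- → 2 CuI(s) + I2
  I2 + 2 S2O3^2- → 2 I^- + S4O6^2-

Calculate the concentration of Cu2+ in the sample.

0.09763 mol/L

n(S2O3^2-) = 0.03370 × 0.07405 = 2.495 × 10^-3 mol
n(I2) = n(S2O3^2-)/2 = 1.248 × 10^-3 mol
From the 2:1 ratio, n(Cu2+) in the aliquot = 2/1 × 1.248 × 10^-3 = 2.495 × 10^-3 mol
[Cu2+] = 2.495 × 10^-3 / 0.02556 = 0.09763 mol/L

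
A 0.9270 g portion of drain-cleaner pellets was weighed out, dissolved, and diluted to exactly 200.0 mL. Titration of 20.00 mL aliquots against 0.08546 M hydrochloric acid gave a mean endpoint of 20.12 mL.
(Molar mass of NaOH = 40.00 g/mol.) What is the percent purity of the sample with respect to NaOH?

NaOH + HCl → NaCl + H2O
n(HCl) per titration = 0.02012 × 0.08546 = 1.719 × 10^-3 mol
n(NaOH) in each aliquot = 1.719 × 10^-3 mol (1:1 ratio)
n(NaOH) in the whole flask = 1.719 × 10^-3 × 200.0/20.00 = 0.01719 mol
mass of NaOH = 0.01719 × 40.00 = 0.6878 g
% NaOH = 0.6878 / 0.9270 × 100 = 74.19 %

74.19 %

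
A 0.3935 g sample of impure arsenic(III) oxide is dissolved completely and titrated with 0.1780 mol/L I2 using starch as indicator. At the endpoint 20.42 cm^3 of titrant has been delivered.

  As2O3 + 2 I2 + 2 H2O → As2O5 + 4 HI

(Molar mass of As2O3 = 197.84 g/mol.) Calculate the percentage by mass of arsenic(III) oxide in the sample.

n(I2) = 0.02042 L × 0.1780 mol/L = 3.635 × 10^-3 mol
From the 1:2 ratio, n(As2O3) = 1/2 × 3.635 × 10^-3 = 1.817 × 10^-3 mol
mass of As2O3 = 1.817 × 10^-3 × 197.84 g/mol = 0.3596 g
% As2O3 = 0.3596 / 0.3935 × 100 = 91.37 %

91.37 %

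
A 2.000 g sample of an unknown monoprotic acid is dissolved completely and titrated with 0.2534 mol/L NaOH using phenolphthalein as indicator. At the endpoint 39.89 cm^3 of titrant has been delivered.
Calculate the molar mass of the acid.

197.9 g/mol

n(NaOH) = 0.03989 L × 0.2534 mol/L = 0.01011 mol
n(HA) = 0.01011 mol (1:1 ratio)
M = m / n = 2.000 g / 0.01011 mol = 197.9 g/mol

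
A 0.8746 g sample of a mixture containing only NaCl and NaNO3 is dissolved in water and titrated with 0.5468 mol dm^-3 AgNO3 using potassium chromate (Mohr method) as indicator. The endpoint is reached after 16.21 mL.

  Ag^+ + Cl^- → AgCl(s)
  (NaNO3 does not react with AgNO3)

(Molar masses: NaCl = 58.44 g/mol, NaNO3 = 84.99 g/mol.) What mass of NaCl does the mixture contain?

n(AgNO3) = 0.01621 × 0.5468 = 8.864 × 10^-3 mol
Let x = n(NaCl), y = n(NaNO3).
Titrant: 1x = 8.864 × 10^-3;  mass: 58.44x + 84.99y = 0.8746
Solving, x = 8.864 × 10^-3 mol, y = 4.196 × 10^-3 mol
mass of NaCl = 8.864 × 10^-3 × 58.44 = 0.5180 g

0.5180 g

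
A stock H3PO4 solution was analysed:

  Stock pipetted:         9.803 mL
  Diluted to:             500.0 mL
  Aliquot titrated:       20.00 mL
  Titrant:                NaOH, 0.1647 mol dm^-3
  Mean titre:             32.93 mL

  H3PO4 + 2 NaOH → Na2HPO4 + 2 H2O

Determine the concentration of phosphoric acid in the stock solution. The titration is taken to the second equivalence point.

6.916 mol/L

n(NaOH) = 0.03293 × 0.1647 = 5.424 × 10^-3 mol
From the 1:2 ratio, n(H3PO4) in the aliquot = 1/2 × 5.424 × 10^-3 = 2.712 × 10^-3 mol
[H3PO4]_dilute = 2.712 × 10^-3 / 0.02000 = 0.1356 mol/L
Dilution factor = 500.0 / 9.803 = 51.00
[H3PO4]_stock = 0.1356 × 51.00 = 6.916 mol/L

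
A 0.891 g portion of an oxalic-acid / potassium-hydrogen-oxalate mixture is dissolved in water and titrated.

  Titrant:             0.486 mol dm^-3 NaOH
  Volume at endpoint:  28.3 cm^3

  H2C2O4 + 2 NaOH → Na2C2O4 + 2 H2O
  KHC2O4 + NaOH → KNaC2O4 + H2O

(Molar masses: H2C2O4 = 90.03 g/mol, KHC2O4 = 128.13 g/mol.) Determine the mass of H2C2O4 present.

n(NaOH) = 0.0283 × 0.486 = 0.0138 mol
Let x = n(H2C2O4), y = n(KHC2O4).
Titrant: 2x + 1y = 0.0138;  mass: 90.03x + 128.13y = 0.891
Solving, x = 5.24 × 10^-3 mol, y = 3.27 × 10^-3 mol
mass of H2C2O4 = 5.24 × 10^-3 × 90.03 = 0.472 g

0.472 g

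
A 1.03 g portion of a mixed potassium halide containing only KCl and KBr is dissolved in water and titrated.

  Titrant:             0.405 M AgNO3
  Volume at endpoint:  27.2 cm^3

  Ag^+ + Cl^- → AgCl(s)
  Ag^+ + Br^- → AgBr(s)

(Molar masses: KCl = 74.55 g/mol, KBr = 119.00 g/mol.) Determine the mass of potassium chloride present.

0.471 g

n(AgNO3) = 0.0272 × 0.405 = 0.0110 mol
Let x = n(KCl), y = n(KBr).
Titrant: 1x + 1y = 0.0110;  mass: 74.55x + 119.00y = 1.03
Solving, x = 6.32 × 10^-3 mol, y = 4.70 × 10^-3 mol
mass of KCl = 6.32 × 10^-3 × 74.55 = 0.471 g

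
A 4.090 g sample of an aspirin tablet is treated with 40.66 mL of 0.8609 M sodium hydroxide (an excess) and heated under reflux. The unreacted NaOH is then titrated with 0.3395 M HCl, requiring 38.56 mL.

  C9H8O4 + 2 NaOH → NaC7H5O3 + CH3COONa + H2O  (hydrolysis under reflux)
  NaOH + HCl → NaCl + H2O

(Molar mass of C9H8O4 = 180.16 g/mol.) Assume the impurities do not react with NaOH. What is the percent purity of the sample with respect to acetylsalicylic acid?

48.26 %

n(NaOH) added = 0.04066 × 0.8609 = 0.03500 mol
n(HCl) used in back-titration = 0.03856 × 0.3395 = 0.01309 mol
n(NaOH) left over = 0.01309 mol (1:1 ratio)
n(NaOH) consumed by analyte = 0.03500 − 0.01309 = 0.02191 mol
From the 1:2 ratio, n(C9H8O4) = 1/2 × 0.02191 = 0.01096 mol
mass of C9H8O4 = 0.01096 × 180.16 = 1.974 g
% C9H8O4 = 1.974 / 4.090 × 100 = 48.26 %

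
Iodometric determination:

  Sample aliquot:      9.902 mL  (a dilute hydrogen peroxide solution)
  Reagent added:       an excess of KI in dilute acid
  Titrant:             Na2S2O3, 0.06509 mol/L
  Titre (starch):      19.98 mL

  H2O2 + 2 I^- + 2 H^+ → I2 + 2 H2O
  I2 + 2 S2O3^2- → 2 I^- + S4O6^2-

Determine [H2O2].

0.06567 mol/L

n(S2O3^2-) = 0.01998 × 0.06509 = 1.300 × 10^-3 mol
n(I2) = n(S2O3^2-)/2 = 6.502 × 10^-4 mol
n(H2O2) in the aliquot = 6.502 × 10^-4 mol (1:1 ratio)
[H2O2] = 6.502 × 10^-4 / 0.009902 = 0.06567 mol/L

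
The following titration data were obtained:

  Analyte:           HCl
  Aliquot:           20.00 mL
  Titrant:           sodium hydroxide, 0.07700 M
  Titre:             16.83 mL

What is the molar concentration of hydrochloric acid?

HCl + NaOH → NaCl + H2O
n(NaOH) = 0.01683 L × 0.07700 mol/L = 1.296 × 10^-3 mol
n(HCl) = 1.296 × 10^-3 mol (1:1 mole ratio)
[HCl] = 1.296 × 10^-3 mol / 0.02000 L = 0.06480 mol/L

0.06480 M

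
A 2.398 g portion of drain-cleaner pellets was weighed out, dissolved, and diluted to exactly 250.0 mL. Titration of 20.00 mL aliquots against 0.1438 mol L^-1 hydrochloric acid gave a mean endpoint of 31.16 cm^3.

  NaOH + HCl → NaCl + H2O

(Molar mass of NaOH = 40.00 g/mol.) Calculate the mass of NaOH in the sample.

n(HCl) per titration = 0.03116 × 0.1438 = 4.481 × 10^-3 mol
n(NaOH) in each aliquot = 4.481 × 10^-3 mol (1:1 ratio)
n(NaOH) in the whole flask = 4.481 × 10^-3 × 250.0/20.00 = 0.05601 mol
mass of NaOH = 0.05601 × 40.00 = 2.240 g

2.240 g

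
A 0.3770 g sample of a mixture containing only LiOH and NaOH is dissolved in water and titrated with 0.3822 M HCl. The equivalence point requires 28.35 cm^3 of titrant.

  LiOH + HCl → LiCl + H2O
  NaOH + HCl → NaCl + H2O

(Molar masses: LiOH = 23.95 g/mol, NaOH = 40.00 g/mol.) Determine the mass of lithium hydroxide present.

n(HCl) = 0.02835 × 0.3822 = 0.01084 mol
Let x = n(LiOH), y = n(NaOH).
Titrant: 1x + 1y = 0.01084;  mass: 23.95x + 40.00y = 0.3770
Solving, x = 3.515 × 10^-3 mol, y = 7.320 × 10^-3 mol
mass of LiOH = 3.515 × 10^-3 × 23.95 = 0.08418 g

0.08418 g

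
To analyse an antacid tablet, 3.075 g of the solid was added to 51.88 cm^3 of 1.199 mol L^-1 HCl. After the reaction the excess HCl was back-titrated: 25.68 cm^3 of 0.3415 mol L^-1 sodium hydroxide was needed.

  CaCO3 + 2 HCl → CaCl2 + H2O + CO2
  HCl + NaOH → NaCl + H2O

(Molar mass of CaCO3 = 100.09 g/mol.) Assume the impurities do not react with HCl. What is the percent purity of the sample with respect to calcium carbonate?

n(HCl) added = 0.05188 × 1.199 = 0.06220 mol
n(NaOH) used in back-titration = 0.02568 × 0.3415 = 8.770 × 10^-3 mol
n(HCl) left over = 8.770 × 10^-3 mol (1:1 ratio)
n(HCl) consumed by analyte = 0.06220 − 8.770 × 10^-3 = 0.05343 mol
From the 1:2 ratio, n(CaCO3) = 1/2 × 0.05343 = 0.02672 mol
mass of CaCO3 = 0.02672 × 100.09 = 2.674 g
% CaCO3 = 2.674 / 3.075 × 100 = 86.96 %

86.96 %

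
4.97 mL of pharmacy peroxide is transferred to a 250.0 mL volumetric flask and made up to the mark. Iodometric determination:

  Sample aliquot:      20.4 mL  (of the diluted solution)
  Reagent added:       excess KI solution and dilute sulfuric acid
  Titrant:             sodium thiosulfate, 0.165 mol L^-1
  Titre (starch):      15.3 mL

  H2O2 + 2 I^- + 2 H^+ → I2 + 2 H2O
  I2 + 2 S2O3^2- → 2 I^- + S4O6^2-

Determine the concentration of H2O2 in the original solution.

n(S2O3^2-) = 0.0153 × 0.165 = 2.52 × 10^-3 mol
n(I2) = n(S2O3^2-)/2 = 1.26 × 10^-3 mol
n(H2O2) in the aliquot = 1.26 × 10^-3 mol (1:1 ratio)
[H2O2]_dilute = 1.26 × 10^-3 / 0.0204 = 0.0619 mol/L
[H2O2]_original = 0.0619 × 250.0/4.97 = 3.11 mol/L

3.11 mol/L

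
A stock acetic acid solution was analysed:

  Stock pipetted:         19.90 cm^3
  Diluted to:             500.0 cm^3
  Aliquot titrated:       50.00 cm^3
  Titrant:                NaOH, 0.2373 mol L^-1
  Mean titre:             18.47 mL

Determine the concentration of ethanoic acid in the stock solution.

CH3COOH + NaOH → CH3COONa + H2O
n(NaOH) = 0.01847 × 0.2373 = 4.383 × 10^-3 mol
n(CH3COOH) in the aliquot = 4.383 × 10^-3 mol (1:1 ratio)
[CH3COOH]_dilute = 4.383 × 10^-3 / 0.05000 = 0.08766 mol/L
Dilution factor = 500.0 / 19.90 = 25.13
[CH3COOH]_stock = 0.08766 × 25.13 = 2.202 mol/L

2.202 mol/L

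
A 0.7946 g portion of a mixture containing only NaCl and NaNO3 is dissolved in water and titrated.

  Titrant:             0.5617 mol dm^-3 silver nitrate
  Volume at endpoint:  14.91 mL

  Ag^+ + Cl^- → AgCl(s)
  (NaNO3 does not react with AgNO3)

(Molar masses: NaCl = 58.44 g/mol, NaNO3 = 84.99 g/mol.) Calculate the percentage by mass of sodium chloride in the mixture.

n(AgNO3) = 0.01491 × 0.5617 = 8.375 × 10^-3 mol
Let x = n(NaCl), y = n(NaNO3).
Titrant: 1x = 8.375 × 10^-3;  mass: 58.44x + 84.99y = 0.7946
Solving, x = 8.375 × 10^-3 mol, y = 3.591 × 10^-3 mol
mass of NaCl = 8.375 × 10^-3 × 58.44 = 0.4894 g
% NaCl = 0.4894 / 0.7946 × 100 = 61.59 %

61.59 %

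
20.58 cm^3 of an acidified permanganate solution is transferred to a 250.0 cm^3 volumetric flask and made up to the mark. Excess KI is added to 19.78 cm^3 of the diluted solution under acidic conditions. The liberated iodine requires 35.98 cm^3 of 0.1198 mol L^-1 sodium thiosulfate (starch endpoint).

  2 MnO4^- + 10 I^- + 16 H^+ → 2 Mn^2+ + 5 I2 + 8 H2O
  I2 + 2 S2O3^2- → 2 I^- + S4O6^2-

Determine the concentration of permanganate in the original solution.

0.5294 mol/L

n(S2O3^2-) = 0.03598 × 0.1198 = 4.310 × 10^-3 mol
n(I2) = n(S2O3^2-)/2 = 2.155 × 10^-3 mol
From the 2:5 ratio, n(MnO4^-) in the aliquot = 2/5 × 2.155 × 10^-3 = 8.621 × 10^-4 mol
[MnO4^-]_dilute = 8.621 × 10^-4 / 0.01978 = 0.04358 mol/L
[MnO4^-]_original = 0.04358 × 250.0/20.58 = 0.5294 mol/L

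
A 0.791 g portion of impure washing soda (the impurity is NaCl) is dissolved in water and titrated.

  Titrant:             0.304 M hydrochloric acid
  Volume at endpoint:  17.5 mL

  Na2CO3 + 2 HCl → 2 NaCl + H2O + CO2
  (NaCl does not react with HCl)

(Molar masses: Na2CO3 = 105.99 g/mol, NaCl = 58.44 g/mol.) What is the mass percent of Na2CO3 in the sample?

35.6 %

n(HCl) = 0.0175 × 0.304 = 5.32 × 10^-3 mol
Let x = n(Na2CO3), y = n(NaCl).
Titrant: 2x = 5.32 × 10^-3;  mass: 105.99x + 58.44y = 0.791
Solving, x = 2.66 × 10^-3 mol, y = 8.71 × 10^-3 mol
mass of Na2CO3 = 2.66 × 10^-3 × 105.99 = 0.282 g
% Na2CO3 = 0.282 / 0.791 × 100 = 35.6 %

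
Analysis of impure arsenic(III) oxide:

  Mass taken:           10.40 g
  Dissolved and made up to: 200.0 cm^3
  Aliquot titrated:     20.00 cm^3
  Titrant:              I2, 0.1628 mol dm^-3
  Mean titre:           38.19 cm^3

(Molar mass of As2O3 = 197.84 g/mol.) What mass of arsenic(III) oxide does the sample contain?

As2O3 + 2 I2 + 2 H2O → As2O5 + 4 HI
n(I2) per titration = 0.03819 × 0.1628 = 6.217 × 10^-3 mol
From the 1:2 ratio, n(As2O3) in each aliquot = 1/2 × 6.217 × 10^-3 = 3.109 × 10^-3 mol
n(As2O3) in the whole flask = 3.109 × 10^-3 × 200.0/20.00 = 0.03109 mol
mass of As2O3 = 0.03109 × 197.84 = 6.150 g

6.150 g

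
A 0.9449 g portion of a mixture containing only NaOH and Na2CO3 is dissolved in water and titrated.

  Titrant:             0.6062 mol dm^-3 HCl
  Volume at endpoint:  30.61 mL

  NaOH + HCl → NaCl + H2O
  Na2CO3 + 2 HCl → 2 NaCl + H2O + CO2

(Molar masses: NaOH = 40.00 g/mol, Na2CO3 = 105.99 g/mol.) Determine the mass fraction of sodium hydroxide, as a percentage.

n(HCl) = 0.03061 × 0.6062 = 0.01856 mol
Let x = n(NaOH), y = n(Na2CO3).
Titrant: 1x + 2y = 0.01856;  mass: 40.00x + 105.99y = 0.9449
Solving, x = 2.960 × 10^-3 mol, y = 7.798 × 10^-3 mol
mass of NaOH = 2.960 × 10^-3 × 40.00 = 0.1184 g
% NaOH = 0.1184 / 0.9449 × 100 = 12.53 %

12.53 %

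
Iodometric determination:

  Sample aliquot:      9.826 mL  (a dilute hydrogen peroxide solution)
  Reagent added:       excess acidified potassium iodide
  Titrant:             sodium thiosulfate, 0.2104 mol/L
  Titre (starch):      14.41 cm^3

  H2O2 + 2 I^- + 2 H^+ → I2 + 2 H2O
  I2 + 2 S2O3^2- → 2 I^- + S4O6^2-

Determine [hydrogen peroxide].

0.1543 mol/L

n(S2O3^2-) = 0.01441 × 0.2104 = 3.032 × 10^-3 mol
n(I2) = n(S2O3^2-)/2 = 1.516 × 10^-3 mol
n(H2O2) in the aliquot = 1.516 × 10^-3 mol (1:1 ratio)
[H2O2] = 1.516 × 10^-3 / 0.009826 = 0.1543 mol/L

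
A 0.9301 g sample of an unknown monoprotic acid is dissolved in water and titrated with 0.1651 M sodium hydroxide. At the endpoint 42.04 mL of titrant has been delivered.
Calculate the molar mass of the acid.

n(NaOH) = 0.04204 L × 0.1651 mol/L = 6.941 × 10^-3 mol
n(HA) = 6.941 × 10^-3 mol (1:1 ratio)
M = m / n = 0.9301 g / 6.941 × 10^-3 mol = 134.0 g/mol

134.0 g/mol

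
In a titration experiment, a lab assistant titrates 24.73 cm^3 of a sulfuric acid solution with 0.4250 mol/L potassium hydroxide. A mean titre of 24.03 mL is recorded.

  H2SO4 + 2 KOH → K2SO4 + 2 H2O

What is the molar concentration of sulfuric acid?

n(KOH) = 0.02403 L × 0.4250 mol/L = 0.01021 mol
From the 1:2 mole ratio, n(H2SO4) = 1/2 × 0.01021 = 5.106 × 10^-3 mol
[H2SO4] = 5.106 × 10^-3 mol / 0.02473 L = 0.2065 mol/L

0.2065 mol/L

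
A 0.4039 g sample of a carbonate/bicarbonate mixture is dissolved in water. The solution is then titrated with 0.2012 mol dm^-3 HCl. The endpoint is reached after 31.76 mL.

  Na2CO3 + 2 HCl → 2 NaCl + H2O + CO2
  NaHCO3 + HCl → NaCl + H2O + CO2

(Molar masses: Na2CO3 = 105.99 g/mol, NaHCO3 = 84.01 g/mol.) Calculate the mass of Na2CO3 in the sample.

n(HCl) = 0.03176 × 0.2012 = 6.390 × 10^-3 mol
Let x = n(Na2CO3), y = n(NaHCO3).
Titrant: 2x + 1y = 6.390 × 10^-3;  mass: 105.99x + 84.01y = 0.4039
Solving, x = 2.143 × 10^-3 mol, y = 2.104 × 10^-3 mol
mass of Na2CO3 = 2.143 × 10^-3 × 105.99 = 0.2271 g

0.2271 g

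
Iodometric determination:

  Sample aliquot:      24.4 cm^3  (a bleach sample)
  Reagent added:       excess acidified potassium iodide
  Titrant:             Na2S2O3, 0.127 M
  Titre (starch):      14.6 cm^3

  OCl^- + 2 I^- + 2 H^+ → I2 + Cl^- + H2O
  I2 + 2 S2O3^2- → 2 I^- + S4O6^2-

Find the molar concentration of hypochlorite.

n(S2O3^2-) = 0.0146 × 0.127 = 1.85 × 10^-3 mol
n(I2) = n(S2O3^2-)/2 = 9.27 × 10^-4 mol
n(OCl^-) in the aliquot = 9.27 × 10^-4 mol (1:1 ratio)
[OCl^-] = 9.27 × 10^-4 / 0.0244 = 0.0380 mol/L

0.0380 M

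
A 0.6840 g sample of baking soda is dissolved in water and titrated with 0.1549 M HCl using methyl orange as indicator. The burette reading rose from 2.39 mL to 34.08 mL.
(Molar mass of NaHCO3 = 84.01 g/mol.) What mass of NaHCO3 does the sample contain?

NaHCO3 + HCl → NaCl + H2O + CO2
n(HCl) = 0.03169 L × 0.1549 mol/L = 4.909 × 10^-3 mol
n(NaHCO3) = 4.909 × 10^-3 mol (1:1 ratio)
mass of NaHCO3 = 4.909 × 10^-3 × 84.01 g/mol = 0.4124 g

0.4124 g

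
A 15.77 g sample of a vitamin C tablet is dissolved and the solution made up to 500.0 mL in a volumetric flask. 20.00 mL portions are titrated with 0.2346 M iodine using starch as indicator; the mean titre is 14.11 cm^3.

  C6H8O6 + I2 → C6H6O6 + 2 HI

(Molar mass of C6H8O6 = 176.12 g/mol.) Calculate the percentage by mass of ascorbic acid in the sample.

n(I2) per titration = 0.01411 × 0.2346 = 3.310 × 10^-3 mol
n(C6H8O6) in each aliquot = 3.310 × 10^-3 mol (1:1 ratio)
n(C6H8O6) in the whole flask = 3.310 × 10^-3 × 500.0/20.00 = 0.08276 mol
mass of C6H8O6 = 0.08276 × 176.12 = 14.57 g
% C6H8O6 = 14.57 / 15.77 × 100 = 92.42 %

92.42 %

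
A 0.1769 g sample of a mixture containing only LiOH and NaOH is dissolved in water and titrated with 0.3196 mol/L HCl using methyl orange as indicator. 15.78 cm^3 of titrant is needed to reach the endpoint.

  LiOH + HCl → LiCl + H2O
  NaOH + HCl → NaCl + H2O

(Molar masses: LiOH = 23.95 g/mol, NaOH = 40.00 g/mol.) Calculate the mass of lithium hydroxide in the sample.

n(HCl) = 0.01578 × 0.3196 = 5.043 × 10^-3 mol
Let x = n(LiOH), y = n(NaOH).
Titrant: 1x + 1y = 5.043 × 10^-3;  mass: 23.95x + 40.00y = 0.1769
Solving, x = 1.547 × 10^-3 mol, y = 3.496 × 10^-3 mol
mass of LiOH = 1.547 × 10^-3 × 23.95 = 0.03705 g

0.03705 g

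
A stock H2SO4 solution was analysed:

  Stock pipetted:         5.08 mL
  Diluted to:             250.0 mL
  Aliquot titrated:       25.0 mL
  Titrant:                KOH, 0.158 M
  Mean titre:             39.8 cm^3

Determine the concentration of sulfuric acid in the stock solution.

H2SO4 + 2 KOH → K2SO4 + 2 H2O
n(KOH) = 0.0398 × 0.158 = 6.29 × 10^-3 mol
From the 1:2 ratio, n(H2SO4) in the aliquot = 1/2 × 6.29 × 10^-3 = 3.14 × 10^-3 mol
[H2SO4]_dilute = 3.14 × 10^-3 / 0.0250 = 0.126 mol/L
Dilution factor = 250.0 / 5.08 = 49.21
[H2SO4]_stock = 0.126 × 49.21 = 6.19 mol/L

6.19 M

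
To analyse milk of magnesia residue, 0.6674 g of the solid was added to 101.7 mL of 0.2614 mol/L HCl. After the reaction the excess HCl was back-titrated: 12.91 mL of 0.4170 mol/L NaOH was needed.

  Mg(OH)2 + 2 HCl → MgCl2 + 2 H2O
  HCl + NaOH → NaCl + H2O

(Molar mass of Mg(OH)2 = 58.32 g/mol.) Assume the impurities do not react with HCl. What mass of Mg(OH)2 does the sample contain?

0.6182 g

n(HCl) added = 0.1017 × 0.2614 = 0.02658 mol
n(NaOH) used in back-titration = 0.01291 × 0.4170 = 5.383 × 10^-3 mol
n(HCl) left over = 5.383 × 10^-3 mol (1:1 ratio)
n(HCl) consumed by analyte = 0.02658 − 5.383 × 10^-3 = 0.02120 mol
From the 1:2 ratio, n(Mg(OH)2) = 1/2 × 0.02120 = 0.01060 mol
mass of Mg(OH)2 = 0.01060 × 58.32 = 0.6182 g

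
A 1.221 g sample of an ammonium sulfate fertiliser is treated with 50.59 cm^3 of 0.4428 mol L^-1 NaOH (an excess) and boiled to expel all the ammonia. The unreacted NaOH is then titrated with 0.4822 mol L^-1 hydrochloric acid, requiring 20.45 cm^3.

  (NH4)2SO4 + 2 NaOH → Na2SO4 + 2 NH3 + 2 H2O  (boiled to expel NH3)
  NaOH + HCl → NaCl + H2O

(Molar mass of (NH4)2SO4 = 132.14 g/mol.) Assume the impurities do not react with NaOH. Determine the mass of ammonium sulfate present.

0.8285 g

n(NaOH) added = 0.05059 × 0.4428 = 0.02240 mol
n(HCl) used in back-titration = 0.02045 × 0.4822 = 9.861 × 10^-3 mol
n(NaOH) left over = 9.861 × 10^-3 mol (1:1 ratio)
n(NaOH) consumed by analyte = 0.02240 − 9.861 × 10^-3 = 0.01254 mol
From the 1:2 ratio, n((NH4)2SO4) = 1/2 × 0.01254 = 6.270 × 10^-3 mol
mass of (NH4)2SO4 = 6.270 × 10^-3 × 132.14 = 0.8285 g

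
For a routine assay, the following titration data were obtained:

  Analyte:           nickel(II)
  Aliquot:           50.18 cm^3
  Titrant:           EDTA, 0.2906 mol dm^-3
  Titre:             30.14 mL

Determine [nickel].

0.1745 mol/L

Ni^2+ + EDTA^4- → [Ni(EDTA)]^2-
n(EDTA) = 0.03014 L × 0.2906 mol/L = 8.759 × 10^-3 mol
n(Ni2+) = 8.759 × 10^-3 mol (1:1 mole ratio)
[Ni2+] = 8.759 × 10^-3 mol / 0.05018 L = 0.1745 mol/L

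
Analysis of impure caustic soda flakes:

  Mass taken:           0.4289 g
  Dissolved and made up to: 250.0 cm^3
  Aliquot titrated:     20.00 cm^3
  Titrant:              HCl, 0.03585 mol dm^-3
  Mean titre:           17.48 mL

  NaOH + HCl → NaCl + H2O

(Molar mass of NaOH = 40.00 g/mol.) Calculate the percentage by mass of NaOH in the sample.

73.05 %

n(HCl) per titration = 0.01748 × 0.03585 = 6.267 × 10^-4 mol
n(NaOH) in each aliquot = 6.267 × 10^-4 mol (1:1 ratio)
n(NaOH) in the whole flask = 6.267 × 10^-4 × 250.0/20.00 = 7.833 × 10^-3 mol
mass of NaOH = 7.833 × 10^-3 × 40.00 = 0.3133 g
% NaOH = 0.3133 / 0.4289 × 100 = 73.05 %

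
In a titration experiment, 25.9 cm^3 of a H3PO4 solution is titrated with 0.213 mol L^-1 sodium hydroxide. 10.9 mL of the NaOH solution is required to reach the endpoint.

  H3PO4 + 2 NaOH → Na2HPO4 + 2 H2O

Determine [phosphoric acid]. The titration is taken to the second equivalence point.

0.0448 mol/L

n(NaOH) = 0.0109 L × 0.213 mol/L = 2.32 × 10^-3 mol
From the 1:2 mole ratio, n(H3PO4) = 1/2 × 2.32 × 10^-3 = 1.16 × 10^-3 mol
[H3PO4] = 1.16 × 10^-3 mol / 0.0259 L = 0.0448 mol/L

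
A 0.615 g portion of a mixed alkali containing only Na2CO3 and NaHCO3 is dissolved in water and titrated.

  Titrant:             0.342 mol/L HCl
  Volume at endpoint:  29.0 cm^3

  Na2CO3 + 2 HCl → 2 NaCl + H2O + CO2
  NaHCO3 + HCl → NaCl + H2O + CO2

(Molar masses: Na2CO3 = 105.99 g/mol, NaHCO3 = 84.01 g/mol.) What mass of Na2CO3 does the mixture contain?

n(HCl) = 0.0290 × 0.342 = 9.92 × 10^-3 mol
Let x = n(Na2CO3), y = n(NaHCO3).
Titrant: 2x + 1y = 9.92 × 10^-3;  mass: 105.99x + 84.01y = 0.615
Solving, x = 3.52 × 10^-3 mol, y = 2.88 × 10^-3 mol
mass of Na2CO3 = 3.52 × 10^-3 × 105.99 = 0.373 g

0.373 g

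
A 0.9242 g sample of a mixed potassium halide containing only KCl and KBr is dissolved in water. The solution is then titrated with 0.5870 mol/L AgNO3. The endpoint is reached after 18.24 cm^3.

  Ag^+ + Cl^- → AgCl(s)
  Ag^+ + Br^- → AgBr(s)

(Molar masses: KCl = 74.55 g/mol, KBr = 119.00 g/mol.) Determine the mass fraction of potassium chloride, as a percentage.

n(AgNO3) = 0.01824 × 0.5870 = 0.01071 mol
Let x = n(KCl), y = n(KBr).
Titrant: 1x + 1y = 0.01071;  mass: 74.55x + 119.00y = 0.9242
Solving, x = 7.872 × 10^-3 mol, y = 2.835 × 10^-3 mol
mass of KCl = 7.872 × 10^-3 × 74.55 = 0.5869 g
% KCl = 0.5869 / 0.9242 × 100 = 63.50 %

63.50 %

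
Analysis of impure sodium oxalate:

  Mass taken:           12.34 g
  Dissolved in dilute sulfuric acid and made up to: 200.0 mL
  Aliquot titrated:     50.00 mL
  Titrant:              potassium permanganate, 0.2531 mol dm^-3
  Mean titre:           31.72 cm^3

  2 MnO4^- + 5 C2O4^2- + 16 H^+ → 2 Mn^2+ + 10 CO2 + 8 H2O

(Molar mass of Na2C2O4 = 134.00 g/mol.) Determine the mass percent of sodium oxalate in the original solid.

87.18 %

n(KMnO4) per titration = 0.03172 × 0.2531 = 8.028 × 10^-3 mol
From the 5:2 ratio, n(Na2C2O4) in each aliquot = 5/2 × 8.028 × 10^-3 = 0.02007 mol
n(Na2C2O4) in the whole flask = 0.02007 × 200.0/50.00 = 0.08028 mol
mass of Na2C2O4 = 0.08028 × 134.00 = 10.76 g
% Na2C2O4 = 10.76 / 12.34 × 100 = 87.18 %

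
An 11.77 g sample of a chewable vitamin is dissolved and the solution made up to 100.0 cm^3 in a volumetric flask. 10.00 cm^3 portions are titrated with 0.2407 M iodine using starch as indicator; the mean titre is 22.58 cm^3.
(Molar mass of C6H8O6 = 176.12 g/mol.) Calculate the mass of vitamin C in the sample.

C6H8O6 + I2 → C6H6O6 + 2 HI
n(I2) per titration = 0.02258 × 0.2407 = 5.435 × 10^-3 mol
n(C6H8O6) in each aliquot = 5.435 × 10^-3 mol (1:1 ratio)
n(C6H8O6) in the whole flask = 5.435 × 10^-3 × 100.0/10.00 = 0.05435 mol
mass of C6H8O6 = 0.05435 × 176.12 = 9.572 g

9.572 g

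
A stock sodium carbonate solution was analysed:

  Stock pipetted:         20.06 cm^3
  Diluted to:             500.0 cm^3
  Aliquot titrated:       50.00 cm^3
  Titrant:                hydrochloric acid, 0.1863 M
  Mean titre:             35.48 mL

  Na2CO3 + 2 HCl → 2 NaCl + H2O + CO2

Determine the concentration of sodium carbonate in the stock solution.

1.648 M

n(HCl) = 0.03548 × 0.1863 = 6.610 × 10^-3 mol
From the 1:2 ratio, n(Na2CO3) in the aliquot = 1/2 × 6.610 × 10^-3 = 3.305 × 10^-3 mol
[Na2CO3]_dilute = 3.305 × 10^-3 / 0.05000 = 0.06610 mol/L
Dilution factor = 500.0 / 20.06 = 24.93
[Na2CO3]_stock = 0.06610 × 24.93 = 1.648 mol/L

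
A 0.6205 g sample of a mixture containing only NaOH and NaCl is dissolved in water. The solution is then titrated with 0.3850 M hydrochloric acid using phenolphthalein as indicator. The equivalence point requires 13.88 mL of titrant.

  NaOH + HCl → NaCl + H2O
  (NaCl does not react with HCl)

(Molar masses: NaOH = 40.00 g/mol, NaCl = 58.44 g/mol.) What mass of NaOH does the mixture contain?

0.2138 g

n(HCl) = 0.01388 × 0.3850 = 5.344 × 10^-3 mol
Let x = n(NaOH), y = n(NaCl).
Titrant: 1x = 5.344 × 10^-3;  mass: 40.00x + 58.44y = 0.6205
Solving, x = 5.344 × 10^-3 mol, y = 6.960 × 10^-3 mol
mass of NaOH = 5.344 × 10^-3 × 40.00 = 0.2138 g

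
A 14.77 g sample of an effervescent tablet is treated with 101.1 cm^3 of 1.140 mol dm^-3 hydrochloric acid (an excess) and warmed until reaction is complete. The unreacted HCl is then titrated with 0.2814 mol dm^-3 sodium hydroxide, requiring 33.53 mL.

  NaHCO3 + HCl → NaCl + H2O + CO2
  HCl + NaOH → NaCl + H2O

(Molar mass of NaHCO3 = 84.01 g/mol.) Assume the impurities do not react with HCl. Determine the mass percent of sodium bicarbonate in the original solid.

n(HCl) added = 0.1011 × 1.140 = 0.1153 mol
n(NaOH) used in back-titration = 0.03353 × 0.2814 = 9.435 × 10^-3 mol
n(HCl) left over = 9.435 × 10^-3 mol (1:1 ratio)
n(HCl) consumed by analyte = 0.1153 − 9.435 × 10^-3 = 0.1058 mol
n(NaHCO3) = 0.1058 mol (1:1 ratio)
mass of NaHCO3 = 0.1058 × 84.01 = 8.890 g
% NaHCO3 = 8.890 / 14.77 × 100 = 60.19 %

60.19 %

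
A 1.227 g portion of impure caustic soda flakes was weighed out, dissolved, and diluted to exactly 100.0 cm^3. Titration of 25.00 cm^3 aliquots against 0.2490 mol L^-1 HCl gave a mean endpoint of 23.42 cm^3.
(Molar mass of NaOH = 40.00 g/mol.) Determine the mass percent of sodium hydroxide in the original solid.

NaOH + HCl → NaCl + H2O
n(HCl) per titration = 0.02342 × 0.2490 = 5.832 × 10^-3 mol
n(NaOH) in each aliquot = 5.832 × 10^-3 mol (1:1 ratio)
n(NaOH) in the whole flask = 5.832 × 10^-3 × 100.0/25.00 = 0.02333 mol
mass of NaOH = 0.02333 × 40.00 = 0.9331 g
% NaOH = 0.9331 / 1.227 × 100 = 76.04 %

76.04 %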